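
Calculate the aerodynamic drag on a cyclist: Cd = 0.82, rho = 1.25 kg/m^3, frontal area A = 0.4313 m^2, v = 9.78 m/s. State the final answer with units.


Fd = 0.5 * Cd * rho * A * v^2
Fd = 0.5 * 0.82 * 1.25 * 0.4313 * 9.78^2
v^2 = 95.6484
Fd = 0.5 * 0.82 * 1.25 * 0.4313 * 95.6484 = 21.1422 N

21.1422 N


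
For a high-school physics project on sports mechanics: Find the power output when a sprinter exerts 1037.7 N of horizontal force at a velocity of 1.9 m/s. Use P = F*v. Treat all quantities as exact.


P = F * v
P = 1037.7 * 1.9
P = 1971.63 W

1971.63 W


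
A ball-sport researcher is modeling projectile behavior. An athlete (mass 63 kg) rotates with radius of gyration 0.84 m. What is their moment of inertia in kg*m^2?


I = m * k^2
I = 63 * 0.84^2
I = 63 * 0.7056 = 44.4528 kg*m^2

44.4528 kg*m^2


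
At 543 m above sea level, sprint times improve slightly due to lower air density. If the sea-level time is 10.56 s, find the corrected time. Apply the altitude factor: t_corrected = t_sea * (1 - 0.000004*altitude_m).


Correction factor = 1 - 0.000004 * 543 = 0.997828
t_corrected = t_sea * factor = 10.56 * 0.997828
t_corrected = 10.5371 s

10.5371 s


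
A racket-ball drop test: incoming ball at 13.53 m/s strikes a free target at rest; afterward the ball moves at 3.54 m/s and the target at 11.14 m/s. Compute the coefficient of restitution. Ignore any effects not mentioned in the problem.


e = (v2_after - v1_after) / (v1_before - v2_before)
Numerator = 11.14 - 3.54 = 7.6
Denominator = 13.53 - 0 = 13.53
e = 7.6 / 13.53 = 0.5617

0.5617


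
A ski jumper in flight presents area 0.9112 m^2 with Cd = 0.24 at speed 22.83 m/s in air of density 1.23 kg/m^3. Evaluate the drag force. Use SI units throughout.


Fd = 0.5 * Cd * rho * A * v^2
Fd = 0.5 * 0.24 * 1.23 * 0.9112 * 22.83^2
v^2 = 521.2089
Fd = 0.5 * 0.24 * 1.23 * 0.9112 * 521.2089 = 70.099 N

70.099 N


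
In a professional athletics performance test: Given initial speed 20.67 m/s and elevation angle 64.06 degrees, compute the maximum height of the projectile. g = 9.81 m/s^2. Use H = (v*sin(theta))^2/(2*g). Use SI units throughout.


H = (v*sin(theta))^2 / (2*g)
vy = v*sin(theta) = 20.67 * sin(64.06 deg) = 18.5876 m/s
H = vy^2 / (2*g) = 345.4971 / (2*9.81)
H = 345.4971 / 19.62 = 17.6094 m

17.6094 m


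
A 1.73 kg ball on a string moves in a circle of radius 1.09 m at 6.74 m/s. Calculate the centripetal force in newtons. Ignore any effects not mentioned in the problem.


Fc = m * v^2 / r
v^2 = 6.74^2 = 45.4276
Fc = 1.73 * 45.4276 / 1.09
Fc = 78.5897 / 1.09 = 72.1007 N

72.1007 N


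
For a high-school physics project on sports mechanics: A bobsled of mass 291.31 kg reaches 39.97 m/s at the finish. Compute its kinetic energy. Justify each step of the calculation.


KE = 0.5 * m * v^2
KE = 0.5 * 291.31 * 39.97^2
KE = 0.5 * 291.31 * 1597.6009 = 232698.5591 J

232698.5591 J


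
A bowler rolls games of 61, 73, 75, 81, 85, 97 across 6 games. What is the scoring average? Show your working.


Average = sum / n
Sum = 472
Average = 472 / 6 = 78.6667

78.6667


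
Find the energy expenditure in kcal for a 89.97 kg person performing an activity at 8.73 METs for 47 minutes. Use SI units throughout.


kcal = MET * mass * time_hr
Convert time: 47 min = 0.7833 hr
kcal = 8.73 * 89.97 * 0.7833
kcal = 615.2598 kcal

615.2598 kcal


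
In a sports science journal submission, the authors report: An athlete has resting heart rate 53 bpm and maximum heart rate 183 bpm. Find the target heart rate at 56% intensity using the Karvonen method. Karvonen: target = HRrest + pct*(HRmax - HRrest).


Target = HRrest + pct*(HRmax - HRrest)
Heart rate reserve = HRmax - HRrest = 183 - 53 = 130 bpm
Fraction = 56% = 0.56
Target = 53 + 0.56 * 130
Target = 53 + 72.8 = 125.8 bpm

125.8 bpm


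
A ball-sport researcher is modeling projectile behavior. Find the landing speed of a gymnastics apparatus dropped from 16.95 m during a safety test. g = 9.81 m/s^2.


v = sqrt(2 * g * h)
v = sqrt(2 * 9.81 * 16.95)
v = sqrt(332.559) = 18.2362 m/s

18.2362 m/s


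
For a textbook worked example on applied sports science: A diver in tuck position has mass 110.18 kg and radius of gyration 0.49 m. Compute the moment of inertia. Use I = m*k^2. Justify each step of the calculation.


I = m * k^2
I = 110.18 * 0.49^2
I = 110.18 * 0.2401 = 26.4542 kg*m^2

26.4542 kg*m^2


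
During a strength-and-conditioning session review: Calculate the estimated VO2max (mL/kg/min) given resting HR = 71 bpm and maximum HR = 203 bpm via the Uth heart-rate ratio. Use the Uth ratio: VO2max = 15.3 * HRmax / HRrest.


VO2max = 15.3 * HRmax / HRrest
VO2max = 15.3 * 203 / 71
VO2max = 3105.9 / 71 = 43.7451 mL/kg/min

43.7451 mL/kg/min


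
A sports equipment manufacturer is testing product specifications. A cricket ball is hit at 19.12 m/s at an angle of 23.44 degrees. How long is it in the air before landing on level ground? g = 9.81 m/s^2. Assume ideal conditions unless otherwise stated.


T = 2*v*sin(theta)/g
sin(theta) = sin(23.44 deg) = 0.3978
T = 2*19.12*0.3978 / 9.81
T = 15.2114 / 9.81 = 1.5506 s

1.5506 s


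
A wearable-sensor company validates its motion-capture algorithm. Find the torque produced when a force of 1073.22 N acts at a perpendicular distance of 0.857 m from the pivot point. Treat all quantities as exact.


tau = F * d
tau = 1073.22 * 0.857
tau = 919.7495 N*m

919.7495 N*m


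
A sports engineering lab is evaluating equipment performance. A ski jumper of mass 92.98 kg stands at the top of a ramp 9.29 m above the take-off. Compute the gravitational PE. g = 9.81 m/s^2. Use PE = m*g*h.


PE = m * g * h
PE = 92.98 * 9.81 * 9.29
PE = 912.1338 * 9.29 = 8473.723 J

8473.723 J


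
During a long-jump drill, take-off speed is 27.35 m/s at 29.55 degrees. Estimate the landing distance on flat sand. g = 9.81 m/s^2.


R = v^2 * sin(2*theta) / g
Convert angle to radians: theta = 29.55 deg = 0.5157 rad
sin(2*theta) = sin(1.0315) = 0.8581
R = 27.35^2 * 0.8581 / 9.81
R = 748.0225 * 0.8581 / 9.81 = 65.4283 m

65.4283 m


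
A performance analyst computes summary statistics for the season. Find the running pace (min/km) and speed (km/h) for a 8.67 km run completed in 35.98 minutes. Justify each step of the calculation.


Pace = time / distance = 35.98 min / 8.67 km = 4.1499 min/km
Speed = distance / time_in_hours = 8.67 / 0.5997 hr
Speed = 14.458 km/h

4.1499 min/km, 14.458 km/h


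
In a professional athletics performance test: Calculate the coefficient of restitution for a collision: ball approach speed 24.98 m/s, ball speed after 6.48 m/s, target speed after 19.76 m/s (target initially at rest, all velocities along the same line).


e = (v2_after - v1_after) / (v1_before - v2_before)
Numerator = 19.76 - 6.48 = 13.28
Denominator = 24.98 - 0 = 24.98
e = 13.28 / 24.98 = 0.5316

0.5316


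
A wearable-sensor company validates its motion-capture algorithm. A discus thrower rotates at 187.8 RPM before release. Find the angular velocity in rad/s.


omega = RPM * 2 * pi / 60
omega = 187.8 * 2 * 3.14159 / 60
omega = 1179.9822 / 60 = 19.6664 rad/s

19.6664 rad/s


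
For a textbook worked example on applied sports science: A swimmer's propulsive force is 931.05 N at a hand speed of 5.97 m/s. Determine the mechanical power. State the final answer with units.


P = F * v
P = 931.05 * 5.97
P = 5558.3685 W

5558.3685 W


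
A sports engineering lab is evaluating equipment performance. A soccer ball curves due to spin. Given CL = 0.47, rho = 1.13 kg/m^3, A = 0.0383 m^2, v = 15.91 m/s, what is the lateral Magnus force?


FM = 0.5 * CL * rho * A * v^2
FM = 0.5 * 0.47 * 1.13 * 0.0383 * 15.91^2
v^2 = 253.1281
FM = 0.5 * 0.47 * 1.13 * 0.0383 * 253.1281 = 2.5745 N

2.5745 N


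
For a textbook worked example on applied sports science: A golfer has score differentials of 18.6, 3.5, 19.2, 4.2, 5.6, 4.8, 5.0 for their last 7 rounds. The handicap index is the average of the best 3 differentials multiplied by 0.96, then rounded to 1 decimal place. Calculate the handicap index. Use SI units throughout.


All differentials: 18.6, 3.5, 19.2, 4.2, 5.6, 4.8, 5.0
Sorted: 3.5, 4.2, 4.8, 5.0, 5.6, 18.6, 19.2
Best 3: 3.5, 4.2, 4.8
Average of best = 12.5 / 3 = 4.1667
Raw index = 4.1667 * 0.96 = 4
Handicap index = round(4, 1) = 4.0

4.0


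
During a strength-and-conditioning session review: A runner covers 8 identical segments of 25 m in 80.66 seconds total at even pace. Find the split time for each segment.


Split time = total_time / n_laps = 80.66 / 8
Split time = 10.0825 s per lap

10.0825 s


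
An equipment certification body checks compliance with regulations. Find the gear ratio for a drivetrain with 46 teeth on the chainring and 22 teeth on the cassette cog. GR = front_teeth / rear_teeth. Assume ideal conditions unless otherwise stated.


GR = front_teeth / rear_teeth
GR = 46 / 22
GR = 2.0909

2.0909


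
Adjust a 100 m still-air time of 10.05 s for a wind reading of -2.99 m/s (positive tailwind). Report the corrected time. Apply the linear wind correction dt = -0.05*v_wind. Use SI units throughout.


dt = -0.05 * v_wind = -0.05 * -2.99 = 0.1495 s
t_corrected = t_still + dt = 10.05 + (0.1495)
t_corrected = 10.1995 s

10.1995 s


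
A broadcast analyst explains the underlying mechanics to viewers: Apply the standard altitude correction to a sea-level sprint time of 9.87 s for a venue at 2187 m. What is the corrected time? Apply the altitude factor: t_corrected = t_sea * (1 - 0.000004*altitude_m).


Correction factor = 1 - 0.000004 * 2187 = 0.991252
t_corrected = t_sea * factor = 9.87 * 0.991252
t_corrected = 9.7837 s

9.7837 s


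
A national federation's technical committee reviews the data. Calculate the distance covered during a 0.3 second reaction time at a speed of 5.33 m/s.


d = v * t
d = 5.33 * 0.3
d = 1.599 m

1.599 m


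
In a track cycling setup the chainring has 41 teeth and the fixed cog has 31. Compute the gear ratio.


GR = front_teeth / rear_teeth
GR = 41 / 31
GR = 1.3226

1.3226


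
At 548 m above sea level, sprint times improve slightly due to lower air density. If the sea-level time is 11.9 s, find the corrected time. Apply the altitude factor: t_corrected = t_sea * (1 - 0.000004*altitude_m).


Correction factor = 1 - 0.000004 * 548 = 0.997808
t_corrected = t_sea * factor = 11.9 * 0.997808
t_corrected = 11.8739 s

11.8739 s


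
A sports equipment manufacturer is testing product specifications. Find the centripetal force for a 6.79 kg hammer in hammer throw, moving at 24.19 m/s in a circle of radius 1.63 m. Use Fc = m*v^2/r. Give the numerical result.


Fc = m * v^2 / r
v^2 = 24.19^2 = 585.1561
Fc = 6.79 * 585.1561 / 1.63
Fc = 3973.2099 / 1.63 = 2437.5521 N

2437.5521 N


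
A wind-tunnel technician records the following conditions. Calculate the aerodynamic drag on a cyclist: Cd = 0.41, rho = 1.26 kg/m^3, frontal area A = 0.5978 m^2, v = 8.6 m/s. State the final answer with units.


Fd = 0.5 * Cd * rho * A * v^2
Fd = 0.5 * 0.41 * 1.26 * 0.5978 * 8.6^2
v^2 = 73.96
Fd = 0.5 * 0.41 * 1.26 * 0.5978 * 73.96 = 11.4203 N

11.4203 N


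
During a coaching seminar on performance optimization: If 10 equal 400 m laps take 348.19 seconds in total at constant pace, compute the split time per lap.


Split time = total_time / n_laps = 348.19 / 10
Split time = 34.819 s per lap

34.819 s


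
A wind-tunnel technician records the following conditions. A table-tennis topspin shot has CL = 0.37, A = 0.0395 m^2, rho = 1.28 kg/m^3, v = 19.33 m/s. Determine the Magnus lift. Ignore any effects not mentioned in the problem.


FM = 0.5 * CL * rho * A * v^2
FM = 0.5 * 0.37 * 1.28 * 0.0395 * 19.33^2
v^2 = 373.6489
FM = 0.5 * 0.37 * 1.28 * 0.0395 * 373.6489 = 3.495 N

3.495 N


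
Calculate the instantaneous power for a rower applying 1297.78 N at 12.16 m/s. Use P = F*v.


P = F * v
P = 1297.78 * 12.16
P = 15781.0048 W

15781.0048 W


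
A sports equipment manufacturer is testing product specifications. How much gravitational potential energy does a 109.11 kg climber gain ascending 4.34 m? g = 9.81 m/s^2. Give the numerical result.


PE = m * g * h
PE = 109.11 * 9.81 * 4.34
PE = 1070.3691 * 4.34 = 4645.4019 J

4645.4019 J


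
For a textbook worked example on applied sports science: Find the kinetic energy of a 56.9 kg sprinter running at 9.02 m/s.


KE = 0.5 * m * v^2
KE = 0.5 * 56.9 * 9.02^2
KE = 0.5 * 56.9 * 81.3604 = 2314.7034 J

2314.7034 J


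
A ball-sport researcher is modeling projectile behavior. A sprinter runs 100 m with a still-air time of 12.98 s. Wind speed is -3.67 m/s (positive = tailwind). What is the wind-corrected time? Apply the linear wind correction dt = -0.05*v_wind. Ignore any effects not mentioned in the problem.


dt = -0.05 * v_wind = -0.05 * -3.67 = 0.1835 s
t_corrected = t_still + dt = 12.98 + (0.1835)
t_corrected = 13.1635 s

13.1635 s


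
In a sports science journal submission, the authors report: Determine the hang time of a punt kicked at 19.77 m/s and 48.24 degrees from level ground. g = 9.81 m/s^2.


T = 2*v*sin(theta)/g
sin(theta) = sin(48.24 deg) = 0.7459
T = 2*19.77*0.7459 / 9.81
T = 29.4945 / 9.81 = 3.0066 s

3.0066 s


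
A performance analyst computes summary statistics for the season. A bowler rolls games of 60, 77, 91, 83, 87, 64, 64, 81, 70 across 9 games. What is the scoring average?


Average = sum / n
Sum = 677
Average = 677 / 9 = 75.2222

75.2222


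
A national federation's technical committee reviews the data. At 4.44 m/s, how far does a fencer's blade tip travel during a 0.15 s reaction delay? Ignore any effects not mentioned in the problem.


d = v * t
d = 4.44 * 0.15
d = 0.666 m

0.666 m


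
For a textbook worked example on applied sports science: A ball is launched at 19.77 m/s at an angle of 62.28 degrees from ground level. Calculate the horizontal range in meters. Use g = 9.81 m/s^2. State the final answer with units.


R = v^2 * sin(2*theta) / g
Convert angle to radians: theta = 62.28 deg = 1.087 rad
sin(2*theta) = sin(2.174) = 0.8235
R = 19.77^2 * 0.8235 / 9.81
R = 390.8529 * 0.8235 / 9.81 = 32.8114 m

32.8114 m


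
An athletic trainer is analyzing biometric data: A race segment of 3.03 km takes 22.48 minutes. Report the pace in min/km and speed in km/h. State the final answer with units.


Pace = time / distance = 22.48 min / 3.03 km = 7.4191 min/km
Speed = distance / time_in_hours = 3.03 / 0.3747 hr
Speed = 8.0872 km/h

7.4191 min/km, 8.0872 km/h


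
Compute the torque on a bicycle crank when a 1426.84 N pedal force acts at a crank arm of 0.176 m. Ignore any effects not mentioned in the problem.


tau = F * d
tau = 1426.84 * 0.176
tau = 251.1238 N*m

251.1238 N*m


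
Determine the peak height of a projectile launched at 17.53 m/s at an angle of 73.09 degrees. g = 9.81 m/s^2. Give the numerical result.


H = (v*sin(theta))^2 / (2*g)
vy = v*sin(theta) = 17.53 * sin(73.09 deg) = 16.7721 m/s
H = vy^2 / (2*g) = 281.3017 / (2*9.81)
H = 281.3017 / 19.62 = 14.3375 m

14.3375 m


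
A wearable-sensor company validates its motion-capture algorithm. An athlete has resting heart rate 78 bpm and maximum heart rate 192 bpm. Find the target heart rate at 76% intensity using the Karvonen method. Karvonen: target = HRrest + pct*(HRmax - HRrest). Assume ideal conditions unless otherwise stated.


Target = HRrest + pct*(HRmax - HRrest)
Heart rate reserve = HRmax - HRrest = 192 - 78 = 114 bpm
Fraction = 76% = 0.76
Target = 78 + 0.76 * 114
Target = 78 + 86.64 = 164.64 bpm

164.64 bpm


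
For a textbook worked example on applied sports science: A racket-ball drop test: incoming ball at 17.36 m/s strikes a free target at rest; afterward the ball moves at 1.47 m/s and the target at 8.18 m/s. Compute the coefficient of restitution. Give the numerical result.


e = (v2_after - v1_after) / (v1_before - v2_before)
Numerator = 8.18 - 1.47 = 6.71
Denominator = 17.36 - 0 = 17.36
e = 6.71 / 17.36 = 0.3865

0.3865


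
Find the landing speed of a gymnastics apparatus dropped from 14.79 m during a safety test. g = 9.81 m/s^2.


v = sqrt(2 * g * h)
v = sqrt(2 * 9.81 * 14.79)
v = sqrt(290.1798) = 17.0347 m/s

17.0347 m/s


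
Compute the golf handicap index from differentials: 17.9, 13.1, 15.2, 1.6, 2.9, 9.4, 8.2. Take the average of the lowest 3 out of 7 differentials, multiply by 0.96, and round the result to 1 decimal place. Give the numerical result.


All differentials: 17.9, 13.1, 15.2, 1.6, 2.9, 9.4, 8.2
Sorted: 1.6, 2.9, 8.2, 9.4, 13.1, 15.2, 17.9
Best 3: 1.6, 2.9, 8.2
Average of best = 12.7 / 3 = 4.2333
Raw index = 4.2333 * 0.96 = 4.064
Handicap index = round(4.064, 1) = 4.1

4.1


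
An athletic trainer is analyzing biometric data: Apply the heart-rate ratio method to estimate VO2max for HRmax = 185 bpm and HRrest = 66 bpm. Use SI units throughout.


VO2max = 15.3 * HRmax / HRrest
VO2max = 15.3 * 185 / 66
VO2max = 2830.5 / 66 = 42.8864 mL/kg/min

42.8864 mL/kg/min


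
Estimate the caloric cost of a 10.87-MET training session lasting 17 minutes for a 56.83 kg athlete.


kcal = MET * mass * time_hr
Convert time: 17 min = 0.2833 hr
kcal = 10.87 * 56.83 * 0.2833
kcal = 175.0269 kcal

175.0269 kcal


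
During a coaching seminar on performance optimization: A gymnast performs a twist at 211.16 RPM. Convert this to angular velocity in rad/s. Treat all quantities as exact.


omega = RPM * 2 * pi / 60
omega = 211.16 * 2 * 3.14159 / 60
omega = 1326.7574 / 60 = 22.1126 rad/s

22.1126 rad/s


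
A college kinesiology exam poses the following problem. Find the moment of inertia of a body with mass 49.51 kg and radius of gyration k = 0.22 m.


I = m * k^2
I = 49.51 * 0.22^2
I = 49.51 * 0.0484 = 2.3963 kg*m^2

2.3963 kg*m^2


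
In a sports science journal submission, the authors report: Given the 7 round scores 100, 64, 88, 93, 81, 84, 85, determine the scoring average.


Average = sum / n
Sum = 595
Average = 595 / 7 = 85

85


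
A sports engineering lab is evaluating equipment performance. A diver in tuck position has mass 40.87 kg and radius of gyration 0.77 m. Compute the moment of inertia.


I = m * k^2
I = 40.87 * 0.77^2
I = 40.87 * 0.5929 = 24.2318 kg*m^2

24.2318 kg*m^2


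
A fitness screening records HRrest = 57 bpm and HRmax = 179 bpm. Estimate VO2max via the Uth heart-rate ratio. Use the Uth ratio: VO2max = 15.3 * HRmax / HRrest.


VO2max = 15.3 * HRmax / HRrest
VO2max = 15.3 * 179 / 57
VO2max = 2738.7 / 57 = 48.0474 mL/kg/min

48.0474 mL/kg/min


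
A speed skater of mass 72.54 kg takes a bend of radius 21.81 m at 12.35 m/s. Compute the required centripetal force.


Fc = m * v^2 / r
v^2 = 12.35^2 = 152.5225
Fc = 72.54 * 152.5225 / 21.81
Fc = 11063.9821 / 21.81 = 507.2894 N

507.2894 N


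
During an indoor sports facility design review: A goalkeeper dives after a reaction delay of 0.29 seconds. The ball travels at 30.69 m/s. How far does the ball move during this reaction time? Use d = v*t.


d = v * t
d = 30.69 * 0.29
d = 8.9001 m

8.9001 m


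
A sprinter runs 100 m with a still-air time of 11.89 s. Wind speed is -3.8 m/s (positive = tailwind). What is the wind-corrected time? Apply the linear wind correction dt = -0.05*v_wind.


dt = -0.05 * v_wind = -0.05 * -3.8 = 0.19 s
t_corrected = t_still + dt = 11.89 + (0.19)
t_corrected = 12.08 s

12.08 s


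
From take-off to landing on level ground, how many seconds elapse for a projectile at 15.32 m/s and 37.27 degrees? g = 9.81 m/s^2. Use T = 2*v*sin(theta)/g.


T = 2*v*sin(theta)/g
sin(theta) = sin(37.27 deg) = 0.6056
T = 2*15.32*0.6056 / 9.81
T = 18.5547 / 9.81 = 1.8914 s

1.8914 s


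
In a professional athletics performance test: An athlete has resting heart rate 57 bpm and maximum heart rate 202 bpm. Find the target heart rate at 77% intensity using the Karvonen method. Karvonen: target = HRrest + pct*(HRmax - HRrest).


Target = HRrest + pct*(HRmax - HRrest)
Heart rate reserve = HRmax - HRrest = 202 - 57 = 145 bpm
Fraction = 77% = 0.77
Target = 57 + 0.77 * 145
Target = 57 + 111.65 = 168.65 bpm

168.65 bpm


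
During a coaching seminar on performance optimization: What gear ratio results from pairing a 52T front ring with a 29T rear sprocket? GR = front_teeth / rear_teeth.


GR = front_teeth / rear_teeth
GR = 52 / 29
GR = 1.7931

1.7931


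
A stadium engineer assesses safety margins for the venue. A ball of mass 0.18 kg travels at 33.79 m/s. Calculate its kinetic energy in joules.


KE = 0.5 * m * v^2
KE = 0.5 * 0.18 * 33.79^2
KE = 0.5 * 0.18 * 1141.7641 = 102.7588 J

102.7588 J


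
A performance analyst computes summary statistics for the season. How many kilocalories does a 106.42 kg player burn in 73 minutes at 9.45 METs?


kcal = MET * mass * time_hr
Convert time: 73 min = 1.2167 hr
kcal = 9.45 * 106.42 * 1.2167
kcal = 1223.5639 kcal

1223.5639 kcal


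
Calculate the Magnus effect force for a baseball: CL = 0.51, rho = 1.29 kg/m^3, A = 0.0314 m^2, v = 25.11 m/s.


FM = 0.5 * CL * rho * A * v^2
FM = 0.5 * 0.51 * 1.29 * 0.0314 * 25.11^2
v^2 = 630.5121
FM = 0.5 * 0.51 * 1.29 * 0.0314 * 630.5121 = 6.5126 N

6.5126 N


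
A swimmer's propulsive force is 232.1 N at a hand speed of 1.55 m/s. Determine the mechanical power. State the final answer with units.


P = F * v
P = 232.1 * 1.55
P = 359.755 W

359.755 W


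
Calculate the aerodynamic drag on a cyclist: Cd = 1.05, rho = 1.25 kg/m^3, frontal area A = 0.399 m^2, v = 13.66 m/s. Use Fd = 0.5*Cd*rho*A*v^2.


Fd = 0.5 * Cd * rho * A * v^2
Fd = 0.5 * 1.05 * 1.25 * 0.399 * 13.66^2
v^2 = 186.5956
Fd = 0.5 * 1.05 * 1.25 * 0.399 * 186.5956 = 48.8589 N

48.8589 N


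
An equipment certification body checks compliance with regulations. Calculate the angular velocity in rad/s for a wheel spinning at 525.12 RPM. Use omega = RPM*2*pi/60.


omega = RPM * 2 * pi / 60
omega = 525.12 * 2 * 3.14159 / 60
omega = 3299.4263 / 60 = 54.9904 rad/s

54.9904 rad/s


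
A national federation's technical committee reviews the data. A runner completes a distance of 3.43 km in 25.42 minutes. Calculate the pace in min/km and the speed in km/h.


Pace = time / distance = 25.42 min / 3.43 km = 7.4111 min/km
Speed = distance / time_in_hours = 3.43 / 0.4237 hr
Speed = 8.096 km/h

7.4111 min/km, 8.096 km/h


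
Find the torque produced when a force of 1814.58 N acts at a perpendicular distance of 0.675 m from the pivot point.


tau = F * d
tau = 1814.58 * 0.675
tau = 1224.8415 N*m

1224.8415 N*m


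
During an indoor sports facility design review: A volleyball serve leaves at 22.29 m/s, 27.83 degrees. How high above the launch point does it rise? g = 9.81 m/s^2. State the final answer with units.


H = (v*sin(theta))^2 / (2*g)
vy = v*sin(theta) = 22.29 * sin(27.83 deg) = 10.4061 m/s
H = vy^2 / (2*g) = 108.2865 / (2*9.81)
H = 108.2865 / 19.62 = 5.5192 m

5.5192 m


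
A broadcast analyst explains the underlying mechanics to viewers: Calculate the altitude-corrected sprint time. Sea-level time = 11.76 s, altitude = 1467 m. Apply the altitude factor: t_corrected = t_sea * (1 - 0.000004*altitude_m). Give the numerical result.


Correction factor = 1 - 0.000004 * 1467 = 0.994132
t_corrected = t_sea * factor = 11.76 * 0.994132
t_corrected = 11.691 s

11.691 s


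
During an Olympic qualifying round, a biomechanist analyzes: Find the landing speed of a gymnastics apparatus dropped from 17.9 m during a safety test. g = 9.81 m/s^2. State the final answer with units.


v = sqrt(2 * g * h)
v = sqrt(2 * 9.81 * 17.9)
v = sqrt(351.198) = 18.7403 m/s

18.7403 m/s


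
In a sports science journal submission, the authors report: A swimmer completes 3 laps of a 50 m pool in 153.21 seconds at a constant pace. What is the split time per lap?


Split time = total_time / n_laps = 153.21 / 3
Split time = 51.07 s per lap

51.07 s


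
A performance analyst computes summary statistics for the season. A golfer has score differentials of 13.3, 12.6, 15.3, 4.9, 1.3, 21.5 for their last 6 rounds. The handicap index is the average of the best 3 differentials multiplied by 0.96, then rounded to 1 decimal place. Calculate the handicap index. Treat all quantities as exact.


All differentials: 13.3, 12.6, 15.3, 4.9, 1.3, 21.5
Sorted: 1.3, 4.9, 12.6, 13.3, 15.3, 21.5
Best 3: 1.3, 4.9, 12.6
Average of best = 18.8 / 3 = 6.2667
Raw index = 6.2667 * 0.96 = 6.016
Handicap index = round(6.016, 1) = 6.0

6.0


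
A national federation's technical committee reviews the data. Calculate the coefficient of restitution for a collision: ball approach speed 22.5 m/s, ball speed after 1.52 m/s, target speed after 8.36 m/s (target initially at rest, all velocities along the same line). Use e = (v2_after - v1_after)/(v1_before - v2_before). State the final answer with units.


e = (v2_after - v1_after) / (v1_before - v2_before)
Numerator = 8.36 - 1.52 = 6.84
Denominator = 22.5 - 0 = 22.5
e = 6.84 / 22.5 = 0.304

0.304


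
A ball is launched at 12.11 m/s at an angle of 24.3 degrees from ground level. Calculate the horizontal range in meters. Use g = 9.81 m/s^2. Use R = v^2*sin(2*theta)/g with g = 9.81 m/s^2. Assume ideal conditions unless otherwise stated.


R = v^2 * sin(2*theta) / g
Convert angle to radians: theta = 24.3 deg = 0.4241 rad
sin(2*theta) = sin(0.8482) = 0.7501
R = 12.11^2 * 0.7501 / 9.81
R = 146.6521 * 0.7501 / 9.81 = 11.2136 m

11.2136 m


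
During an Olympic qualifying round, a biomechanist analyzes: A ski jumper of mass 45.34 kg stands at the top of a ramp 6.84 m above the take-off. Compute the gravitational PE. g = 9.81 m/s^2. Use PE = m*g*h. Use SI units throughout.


PE = m * g * h
PE = 45.34 * 9.81 * 6.84
PE = 444.7854 * 6.84 = 3042.3321 J

3042.3321 J


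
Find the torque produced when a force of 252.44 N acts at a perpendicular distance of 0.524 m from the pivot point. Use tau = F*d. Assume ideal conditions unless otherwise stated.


tau = F * d
tau = 252.44 * 0.524
tau = 132.2786 N*m

132.2786 N*m


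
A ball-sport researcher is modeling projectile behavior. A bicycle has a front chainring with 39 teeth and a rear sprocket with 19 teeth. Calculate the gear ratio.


GR = front_teeth / rear_teeth
GR = 39 / 19
GR = 2.0526

2.0526


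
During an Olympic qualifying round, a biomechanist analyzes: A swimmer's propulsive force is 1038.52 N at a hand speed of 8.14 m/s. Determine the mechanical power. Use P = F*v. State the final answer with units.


P = F * v
P = 1038.52 * 8.14
P = 8453.5528 W

8453.5528 W


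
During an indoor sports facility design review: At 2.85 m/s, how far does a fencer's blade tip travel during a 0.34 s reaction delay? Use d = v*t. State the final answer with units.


d = v * t
d = 2.85 * 0.34
d = 0.969 m

0.969 m


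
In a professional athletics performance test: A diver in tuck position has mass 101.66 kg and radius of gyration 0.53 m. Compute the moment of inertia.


I = m * k^2
I = 101.66 * 0.53^2
I = 101.66 * 0.2809 = 28.5563 kg*m^2

28.5563 kg*m^2


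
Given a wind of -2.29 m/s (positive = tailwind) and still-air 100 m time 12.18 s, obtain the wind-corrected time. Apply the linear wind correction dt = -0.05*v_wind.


dt = -0.05 * v_wind = -0.05 * -2.29 = 0.1145 s
t_corrected = t_still + dt = 12.18 + (0.1145)
t_corrected = 12.2945 s

12.2945 s


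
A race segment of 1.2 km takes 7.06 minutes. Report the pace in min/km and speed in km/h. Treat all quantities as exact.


Pace = time / distance = 7.06 min / 1.2 km = 5.8833 min/km
Speed = distance / time_in_hours = 1.2 / 0.1177 hr
Speed = 10.1983 km/h

5.8833 min/km, 10.1983 km/h


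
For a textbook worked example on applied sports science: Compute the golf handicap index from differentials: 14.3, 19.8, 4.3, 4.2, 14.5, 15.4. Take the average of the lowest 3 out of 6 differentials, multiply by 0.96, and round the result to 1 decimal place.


All differentials: 14.3, 19.8, 4.3, 4.2, 14.5, 15.4
Sorted: 4.2, 4.3, 14.3, 14.5, 15.4, 19.8
Best 3: 4.2, 4.3, 14.3
Average of best = 22.8 / 3 = 7.6
Raw index = 7.6 * 0.96 = 7.296
Handicap index = round(7.296, 1) = 7.3

7.3


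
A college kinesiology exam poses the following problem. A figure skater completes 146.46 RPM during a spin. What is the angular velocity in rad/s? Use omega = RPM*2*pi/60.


omega = RPM * 2 * pi / 60
omega = 146.46 * 2 * 3.14159 / 60
omega = 920.2353 / 60 = 15.3373 rad/s

15.3373 rad/s


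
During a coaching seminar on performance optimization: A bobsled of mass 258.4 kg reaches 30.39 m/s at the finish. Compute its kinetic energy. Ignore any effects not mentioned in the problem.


KE = 0.5 * m * v^2
KE = 0.5 * 258.4 * 30.39^2
KE = 0.5 * 258.4 * 923.5521 = 119322.9313 J

119322.9313 J


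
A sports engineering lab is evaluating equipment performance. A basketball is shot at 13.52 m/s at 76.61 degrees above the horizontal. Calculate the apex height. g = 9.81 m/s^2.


H = (v*sin(theta))^2 / (2*g)
vy = v*sin(theta) = 13.52 * sin(76.61 deg) = 13.1525 m/s
H = vy^2 / (2*g) = 172.9876 / (2*9.81)
H = 172.9876 / 19.62 = 8.8169 m

8.8169 m


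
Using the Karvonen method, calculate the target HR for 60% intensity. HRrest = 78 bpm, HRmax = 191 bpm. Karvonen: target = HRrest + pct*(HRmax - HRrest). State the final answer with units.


Target = HRrest + pct*(HRmax - HRrest)
Heart rate reserve = HRmax - HRrest = 191 - 78 = 113 bpm
Fraction = 60% = 0.6
Target = 78 + 0.6 * 113
Target = 78 + 67.8 = 145.8 bpm

145.8 bpm


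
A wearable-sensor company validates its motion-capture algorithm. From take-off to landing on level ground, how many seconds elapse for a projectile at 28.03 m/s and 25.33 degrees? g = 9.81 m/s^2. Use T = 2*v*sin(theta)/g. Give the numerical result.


T = 2*v*sin(theta)/g
sin(theta) = sin(25.33 deg) = 0.4278
T = 2*28.03*0.4278 / 9.81
T = 23.9842 / 9.81 = 2.4449 s

2.4449 s


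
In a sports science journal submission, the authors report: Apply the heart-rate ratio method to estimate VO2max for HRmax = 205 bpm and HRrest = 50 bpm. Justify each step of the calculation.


VO2max = 15.3 * HRmax / HRrest
VO2max = 15.3 * 205 / 50
VO2max = 3136.5 / 50 = 62.73 mL/kg/min

62.73 mL/kg/min


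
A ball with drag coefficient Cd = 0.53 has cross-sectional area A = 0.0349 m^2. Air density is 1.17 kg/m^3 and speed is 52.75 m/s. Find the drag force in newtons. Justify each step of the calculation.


Fd = 0.5 * Cd * rho * A * v^2
Fd = 0.5 * 0.53 * 1.17 * 0.0349 * 52.75^2
v^2 = 2782.5625
Fd = 0.5 * 0.53 * 1.17 * 0.0349 * 2782.5625 = 30.1094 N

30.1094 N


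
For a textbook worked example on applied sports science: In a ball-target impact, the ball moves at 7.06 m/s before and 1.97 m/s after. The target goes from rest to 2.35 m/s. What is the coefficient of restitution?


e = (v2_after - v1_after) / (v1_before - v2_before)
Numerator = 2.35 - 1.97 = 0.38
Denominator = 7.06 - 0 = 7.06
e = 0.38 / 7.06 = 0.0538

0.0538


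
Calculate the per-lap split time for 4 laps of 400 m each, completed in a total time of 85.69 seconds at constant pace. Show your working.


Split time = total_time / n_laps = 85.69 / 4
Split time = 21.4225 s per lap

21.4225 s


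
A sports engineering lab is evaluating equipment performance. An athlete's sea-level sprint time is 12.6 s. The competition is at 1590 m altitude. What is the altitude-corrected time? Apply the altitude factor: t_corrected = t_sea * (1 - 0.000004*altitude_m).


Correction factor = 1 - 0.000004 * 1590 = 0.99364
t_corrected = t_sea * factor = 12.6 * 0.99364
t_corrected = 12.5199 s

12.5199 s


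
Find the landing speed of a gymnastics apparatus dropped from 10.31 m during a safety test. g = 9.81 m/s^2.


v = sqrt(2 * g * h)
v = sqrt(2 * 9.81 * 10.31)
v = sqrt(202.2822) = 14.2226 m/s

14.2226 m/s


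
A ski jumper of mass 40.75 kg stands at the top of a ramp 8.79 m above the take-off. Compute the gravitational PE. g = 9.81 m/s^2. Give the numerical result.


PE = m * g * h
PE = 40.75 * 9.81 * 8.79
PE = 399.7575 * 8.79 = 3513.8684 J

3513.8684 J


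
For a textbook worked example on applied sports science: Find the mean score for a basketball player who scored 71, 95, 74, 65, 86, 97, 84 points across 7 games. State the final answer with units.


Average = sum / n
Sum = 572
Average = 572 / 7 = 81.7143

81.7143


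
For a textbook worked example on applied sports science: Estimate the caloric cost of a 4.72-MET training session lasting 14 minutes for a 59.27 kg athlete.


kcal = MET * mass * time_hr
Convert time: 14 min = 0.2333 hr
kcal = 4.72 * 59.27 * 0.2333
kcal = 65.276 kcal

65.276 kcal


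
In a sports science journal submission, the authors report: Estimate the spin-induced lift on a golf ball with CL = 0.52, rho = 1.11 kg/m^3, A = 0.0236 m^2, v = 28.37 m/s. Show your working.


FM = 0.5 * CL * rho * A * v^2
FM = 0.5 * 0.52 * 1.11 * 0.0236 * 28.37^2
v^2 = 804.8569
FM = 0.5 * 0.52 * 1.11 * 0.0236 * 804.8569 = 5.4818 N

5.4818 N


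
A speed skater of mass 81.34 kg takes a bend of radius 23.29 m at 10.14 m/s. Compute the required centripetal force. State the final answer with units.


Fc = m * v^2 / r
v^2 = 10.14^2 = 102.8196
Fc = 81.34 * 102.8196 / 23.29
Fc = 8363.3463 / 23.29 = 359.096 N

359.096 N


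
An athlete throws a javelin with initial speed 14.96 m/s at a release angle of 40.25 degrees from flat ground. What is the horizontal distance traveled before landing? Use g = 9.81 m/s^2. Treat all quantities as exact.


R = v^2 * sin(2*theta) / g
Convert angle to radians: theta = 40.25 deg = 0.7025 rad
sin(2*theta) = sin(1.405) = 0.9863
R = 14.96^2 * 0.9863 / 9.81
R = 223.8016 * 0.9863 / 9.81 = 22.5007 m

22.5007 m


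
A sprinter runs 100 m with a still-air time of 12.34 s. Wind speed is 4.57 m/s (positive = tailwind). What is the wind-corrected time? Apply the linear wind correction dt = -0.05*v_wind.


dt = -0.05 * v_wind = -0.05 * 4.57 = -0.2285 s
t_corrected = t_still + dt = 12.34 + (-0.2285)
t_corrected = 12.1115 s

12.1115 s


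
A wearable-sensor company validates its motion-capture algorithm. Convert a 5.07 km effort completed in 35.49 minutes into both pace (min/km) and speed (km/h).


Pace = time / distance = 35.49 min / 5.07 km = 7 min/km
Speed = distance / time_in_hours = 5.07 / 0.5915 hr
Speed = 8.5714 km/h

7 min/km, 8.5714 km/h


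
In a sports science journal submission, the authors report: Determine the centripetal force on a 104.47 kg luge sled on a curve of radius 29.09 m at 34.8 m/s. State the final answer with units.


Fc = m * v^2 / r
v^2 = 34.8^2 = 1211.04
Fc = 104.47 * 1211.04 / 29.09
Fc = 126517.3488 / 29.09 = 4349.1698 N

4349.1698 N


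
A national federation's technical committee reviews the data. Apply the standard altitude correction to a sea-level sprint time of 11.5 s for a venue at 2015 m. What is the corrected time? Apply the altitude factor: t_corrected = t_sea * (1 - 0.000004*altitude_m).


Correction factor = 1 - 0.000004 * 2015 = 0.99194
t_corrected = t_sea * factor = 11.5 * 0.99194
t_corrected = 11.4073 s

11.4073 s


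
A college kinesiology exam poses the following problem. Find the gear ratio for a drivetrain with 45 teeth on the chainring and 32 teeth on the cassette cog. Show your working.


GR = front_teeth / rear_teeth
GR = 45 / 32
GR = 1.4062

1.4062


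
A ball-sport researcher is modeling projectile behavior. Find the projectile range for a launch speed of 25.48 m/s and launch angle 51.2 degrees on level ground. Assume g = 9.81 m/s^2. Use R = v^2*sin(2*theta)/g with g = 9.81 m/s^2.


R = v^2 * sin(2*theta) / g
Convert angle to radians: theta = 51.2 deg = 0.8936 rad
sin(2*theta) = sin(1.7872) = 0.9767
R = 25.48^2 * 0.9767 / 9.81
R = 649.2304 * 0.9767 / 9.81 = 64.6366 m

64.6366 m


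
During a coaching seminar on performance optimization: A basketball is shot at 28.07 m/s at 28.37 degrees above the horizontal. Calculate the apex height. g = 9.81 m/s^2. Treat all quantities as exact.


H = (v*sin(theta))^2 / (2*g)
vy = v*sin(theta) = 28.07 * sin(28.37 deg) = 13.3378 m/s
H = vy^2 / (2*g) = 177.898 / (2*9.81)
H = 177.898 / 19.62 = 9.0672 m

9.0672 m


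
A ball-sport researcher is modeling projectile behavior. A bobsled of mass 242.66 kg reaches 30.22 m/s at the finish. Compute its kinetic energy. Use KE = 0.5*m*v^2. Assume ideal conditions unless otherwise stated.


KE = 0.5 * m * v^2
KE = 0.5 * 242.66 * 30.22^2
KE = 0.5 * 242.66 * 913.2484 = 110804.4284 J

110804.4284 J


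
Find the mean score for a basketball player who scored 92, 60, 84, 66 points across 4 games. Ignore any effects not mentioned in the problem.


Average = sum / n
Sum = 302
Average = 302 / 4 = 75.5

75.5


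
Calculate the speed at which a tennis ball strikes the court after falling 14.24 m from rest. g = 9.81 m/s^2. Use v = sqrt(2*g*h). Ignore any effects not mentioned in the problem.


v = sqrt(2 * g * h)
v = sqrt(2 * 9.81 * 14.24)
v = sqrt(279.3888) = 16.7149 m/s

16.7149 m/s


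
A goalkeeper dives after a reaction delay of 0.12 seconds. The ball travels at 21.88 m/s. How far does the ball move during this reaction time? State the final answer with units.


d = v * t
d = 21.88 * 0.12
d = 2.6256 m

2.6256 m


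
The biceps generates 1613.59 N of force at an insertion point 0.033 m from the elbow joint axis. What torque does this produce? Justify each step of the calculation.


tau = F * d
tau = 1613.59 * 0.033
tau = 53.2485 N*m

53.2485 N*m


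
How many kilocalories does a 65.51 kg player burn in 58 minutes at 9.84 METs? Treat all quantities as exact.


kcal = MET * mass * time_hr
Convert time: 58 min = 0.9667 hr
kcal = 9.84 * 65.51 * 0.9667
kcal = 623.1311 kcal

623.1311 kcal


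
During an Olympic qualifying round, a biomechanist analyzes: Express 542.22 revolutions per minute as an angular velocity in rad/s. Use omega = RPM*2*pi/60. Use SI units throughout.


omega = RPM * 2 * pi / 60
omega = 542.22 * 2 * 3.14159 / 60
omega = 3406.8687 / 60 = 56.7811 rad/s

56.7811 rad/s


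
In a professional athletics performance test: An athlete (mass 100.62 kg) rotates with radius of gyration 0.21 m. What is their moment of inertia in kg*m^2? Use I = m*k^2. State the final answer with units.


I = m * k^2
I = 100.62 * 0.21^2
I = 100.62 * 0.0441 = 4.4373 kg*m^2

4.4373 kg*m^2


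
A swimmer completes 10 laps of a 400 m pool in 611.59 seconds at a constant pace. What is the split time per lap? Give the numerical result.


Split time = total_time / n_laps = 611.59 / 10
Split time = 61.159 s per lap

61.159 s


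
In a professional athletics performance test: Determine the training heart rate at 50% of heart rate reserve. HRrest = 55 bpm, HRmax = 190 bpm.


Target = HRrest + pct*(HRmax - HRrest)
Heart rate reserve = HRmax - HRrest = 190 - 55 = 135 bpm
Fraction = 50% = 0.5
Target = 55 + 0.5 * 135
Target = 55 + 67.5 = 122.5 bpm

122.5 bpm


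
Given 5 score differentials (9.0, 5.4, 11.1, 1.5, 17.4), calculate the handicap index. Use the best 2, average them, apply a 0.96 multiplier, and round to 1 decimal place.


All differentials: 9.0, 5.4, 11.1, 1.5, 17.4
Sorted: 1.5, 5.4, 9.0, 11.1, 17.4
Best 2: 1.5, 5.4
Average of best = 6.9 / 2 = 3.45
Raw index = 3.45 * 0.96 = 3.312
Handicap index = round(3.312, 1) = 3.3

3.3


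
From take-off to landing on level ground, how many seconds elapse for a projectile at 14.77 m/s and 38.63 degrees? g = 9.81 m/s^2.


T = 2*v*sin(theta)/g
sin(theta) = sin(38.63 deg) = 0.6243
T = 2*14.77*0.6243 / 9.81
T = 18.4415 / 9.81 = 1.8799 s

1.8799 s


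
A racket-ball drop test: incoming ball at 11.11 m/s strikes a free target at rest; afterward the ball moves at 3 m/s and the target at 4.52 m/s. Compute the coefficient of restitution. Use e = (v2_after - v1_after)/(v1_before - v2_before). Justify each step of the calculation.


e = (v2_after - v1_after) / (v1_before - v2_before)
Numerator = 4.52 - 3 = 1.52
Denominator = 11.11 - 0 = 11.11
e = 1.52 / 11.11 = 0.1368

0.1368
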